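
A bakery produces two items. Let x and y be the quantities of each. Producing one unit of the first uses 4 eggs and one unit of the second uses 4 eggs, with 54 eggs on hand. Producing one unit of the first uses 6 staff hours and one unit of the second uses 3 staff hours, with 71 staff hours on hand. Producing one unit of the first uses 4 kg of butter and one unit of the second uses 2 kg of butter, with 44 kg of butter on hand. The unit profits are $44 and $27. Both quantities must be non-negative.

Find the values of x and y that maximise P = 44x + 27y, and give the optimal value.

x = 17/2, y = 5, maximum P = 509

Vertices and P = 44x + 27y:
  (0, 0) → P = 0
  (0, 27/2) → P = 729/2
  (11, 0) → P = 484
  (17/2, 5) → P = 509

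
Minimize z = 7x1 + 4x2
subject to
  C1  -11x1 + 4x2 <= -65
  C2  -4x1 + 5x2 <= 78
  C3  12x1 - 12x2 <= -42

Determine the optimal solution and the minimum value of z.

Feasible corners and z = 7x1 + 4x2:
  (49/3, 86/3) → z = 229
  (79/7, 207/14) → z = 967/7
  (121/2, 64) → z = 1359/2

x1 = 79/7, x2 = 207/14, minimum z = 967/7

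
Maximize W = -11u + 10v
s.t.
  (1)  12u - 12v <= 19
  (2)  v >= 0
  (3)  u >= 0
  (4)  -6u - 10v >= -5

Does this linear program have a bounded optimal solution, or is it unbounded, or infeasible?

Vertices and W = -11u + 10v:
  (0, 0) → W = 0
  (5/6, 0) → W = -55/6
  (0, 1/2) → W = 5
The feasible region has finitely many vertices and no improving ray; the maximum is 5 at (0, 1/2).

bounded optimum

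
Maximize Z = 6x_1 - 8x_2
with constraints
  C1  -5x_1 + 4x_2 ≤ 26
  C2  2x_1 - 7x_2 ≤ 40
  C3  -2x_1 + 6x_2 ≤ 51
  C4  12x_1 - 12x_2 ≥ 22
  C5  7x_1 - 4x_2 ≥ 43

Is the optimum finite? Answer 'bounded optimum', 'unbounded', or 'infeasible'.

unbounded

From the feasible point (141/41, -194/41), moving in the direction (6, 2) keeps every constraint satisfied while Z increases without bound.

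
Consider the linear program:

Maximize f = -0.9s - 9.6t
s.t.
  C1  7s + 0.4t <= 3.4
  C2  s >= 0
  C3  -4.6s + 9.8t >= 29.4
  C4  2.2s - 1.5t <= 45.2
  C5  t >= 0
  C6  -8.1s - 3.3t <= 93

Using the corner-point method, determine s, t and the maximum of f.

Feasible corners and f = -0.9s - 9.6t:
  (0, 17/2) → f = -408/5
  (539/1761, 5536/1761) → f = -178769/5870
  (0, 3) → f = -144/5

The binding constraints are s = 0 and -4.6s + 9.8t = 29.4.
Solving simultaneously gives s = 0, t = 3.

s = 0, t = 3, maximum f = -28.8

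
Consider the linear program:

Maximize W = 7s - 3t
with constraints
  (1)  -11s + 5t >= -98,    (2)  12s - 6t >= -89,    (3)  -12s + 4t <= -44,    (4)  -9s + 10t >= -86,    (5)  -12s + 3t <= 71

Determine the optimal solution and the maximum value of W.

s = 1033/6, t = 2155/6, maximum W = 383/3

Feasible corners and W = 7s - 3t:
  (1033/6, 2155/6) → W = 383/3
  (110/13, -64/65) → W = 4042/65
  (155/6, 133/2) → W = -56/3
  (8/7, -53/7) → W = 215/7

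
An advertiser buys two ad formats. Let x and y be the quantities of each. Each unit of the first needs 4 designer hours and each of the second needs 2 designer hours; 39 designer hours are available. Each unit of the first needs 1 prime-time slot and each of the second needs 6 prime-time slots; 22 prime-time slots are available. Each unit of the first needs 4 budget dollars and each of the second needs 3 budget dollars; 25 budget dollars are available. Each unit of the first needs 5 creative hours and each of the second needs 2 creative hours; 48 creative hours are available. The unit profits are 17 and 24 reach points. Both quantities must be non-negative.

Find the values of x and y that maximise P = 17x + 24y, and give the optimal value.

Corner points and P = 17x + 24y:
  (0, 0) → P = 0
  (0, 11/3) → P = 88
  (25/4, 0) → P = 425/4
  (4, 3) → P = 140

The optimum lies where x + 6y = 22 and 4x + 3y = 25.
Solving simultaneously gives x = 4, y = 3.

x = 4, y = 3, maximum P = 140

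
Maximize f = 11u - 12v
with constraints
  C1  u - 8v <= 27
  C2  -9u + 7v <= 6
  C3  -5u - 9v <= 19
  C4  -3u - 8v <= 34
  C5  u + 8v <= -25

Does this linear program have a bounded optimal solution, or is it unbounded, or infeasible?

infeasible

The boundaries u - 8v = 27 and -5u - 9v = 19 meet at (13/7, -22/7), but that point violates u + 8v ≤ -25. Every candidate vertex is excluded by some other constraint, so the feasible region is empty.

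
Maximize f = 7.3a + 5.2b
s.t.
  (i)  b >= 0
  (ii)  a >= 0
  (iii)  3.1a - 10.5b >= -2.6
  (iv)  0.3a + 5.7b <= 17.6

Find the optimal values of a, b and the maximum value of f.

a = 176/3, b = 0, maximum f = 6424/15

Corner points and f = 7.3a + 5.2b:
  (0, 0) → f = 0
  (176/3, 0) → f = 6424/15
  (0, 26/105) → f = 676/525
  (2833/347, 2767/1041) → f = 764311/10410

The optimum lies where b = 0 and 0.3a + 5.7b = 17.6.
Solving simultaneously gives a = 176/3, b = 0.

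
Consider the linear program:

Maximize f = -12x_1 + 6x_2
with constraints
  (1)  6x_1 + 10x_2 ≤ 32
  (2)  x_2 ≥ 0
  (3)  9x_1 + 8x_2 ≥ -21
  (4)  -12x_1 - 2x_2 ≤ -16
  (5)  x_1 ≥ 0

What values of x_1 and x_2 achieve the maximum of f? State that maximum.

x_1 = 8/9, x_2 = 8/3, maximum f = 16/3

Corner points and f = -12x_1 + 6x_2:
  (16/3, 0) → f = -64
  (8/9, 8/3) → f = 16/3
  (4/3, 0) → f = -16

The binding constraints are 6x_1 + 10x_2 = 32 and -12x_1 - 2x_2 = -16.
Solving simultaneously gives x_1 = 8/9, x_2 = 8/3.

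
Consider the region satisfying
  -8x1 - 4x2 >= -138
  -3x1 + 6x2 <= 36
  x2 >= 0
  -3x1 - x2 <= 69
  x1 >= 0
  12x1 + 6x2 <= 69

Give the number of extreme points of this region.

The feasible vertices (each the meet of two boundaries and inside every other half-plane) are:
  (0, 6)
  (11/5, 71/10)
  (0, 0)
  (23/4, 0)

4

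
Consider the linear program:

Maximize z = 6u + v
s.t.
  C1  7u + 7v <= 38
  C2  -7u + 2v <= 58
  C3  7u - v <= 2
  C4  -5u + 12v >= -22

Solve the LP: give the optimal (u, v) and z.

u = 13/14, v = 9/2, maximum z = 141/14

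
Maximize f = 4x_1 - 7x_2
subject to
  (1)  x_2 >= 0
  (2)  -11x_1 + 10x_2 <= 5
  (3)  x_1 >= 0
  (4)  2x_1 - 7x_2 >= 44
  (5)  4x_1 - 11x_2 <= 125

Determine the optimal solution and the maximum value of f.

Vertices and f = 4x_1 - 7x_2:
  (22, 0) → f = 88
  (125/4, 0) → f = 125
  (391/6, 37/3) → f = 523/3

x_1 = 391/6, x_2 = 37/3, maximum f = 523/3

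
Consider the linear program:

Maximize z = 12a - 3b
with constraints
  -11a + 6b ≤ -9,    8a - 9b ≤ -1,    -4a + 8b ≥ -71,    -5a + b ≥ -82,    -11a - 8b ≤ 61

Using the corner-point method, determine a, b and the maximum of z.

Feasible corners and z = 12a - 3b:
  (29/17, 83/51) → z = 265/17
  (483/19, 857/19) → z = 3225/19
  (739/37, 661/37) → z = 6885/37

a = 739/37, b = 661/37, maximum z = 6885/37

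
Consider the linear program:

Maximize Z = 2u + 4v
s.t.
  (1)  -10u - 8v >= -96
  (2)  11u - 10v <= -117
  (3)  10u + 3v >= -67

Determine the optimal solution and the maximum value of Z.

Feasible corners and Z = 2u + 4v:
  (6/47, 1113/94) → Z = 2238/47
  (-412/25, 163/5) → Z = 2436/25
  (-1021/133, 433/133) → Z = -310/133

The optimum lies where -10u - 8v = -96 and 10u + 3v = -67.
Solving simultaneously gives u = -412/25, v = 163/5.

u = -412/25, v = 163/5, maximum Z = 2436/25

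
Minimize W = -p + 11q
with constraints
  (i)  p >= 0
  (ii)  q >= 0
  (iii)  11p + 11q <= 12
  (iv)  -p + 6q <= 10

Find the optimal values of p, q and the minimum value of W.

Vertices and W = -p + 11q:
  (0, 0) → W = 0
  (0, 12/11) → W = 12
  (12/11, 0) → W = -12/11

The binding constraints are q = 0 and 11p + 11q = 12.
Solving simultaneously gives p = 12/11, q = 0.

p = 12/11, q = 0, minimum W = -12/11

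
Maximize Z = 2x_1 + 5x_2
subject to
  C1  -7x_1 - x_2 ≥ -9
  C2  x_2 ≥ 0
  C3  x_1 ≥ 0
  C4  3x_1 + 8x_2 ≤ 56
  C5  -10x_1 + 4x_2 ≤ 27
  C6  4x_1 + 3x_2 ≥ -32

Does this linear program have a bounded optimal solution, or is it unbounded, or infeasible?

bounded optimum

Corner points and Z = 2x_1 + 5x_2:
  (9/7, 0) → Z = 18/7
  (16/53, 365/53) → Z = 1857/53
  (0, 0) → Z = 0
  (0, 27/4) → Z = 135/4
  (2/23, 641/92) → Z = 3221/92
The feasible region has finitely many vertices and no improving ray; the maximum is 1857/53 at (16/53, 365/53).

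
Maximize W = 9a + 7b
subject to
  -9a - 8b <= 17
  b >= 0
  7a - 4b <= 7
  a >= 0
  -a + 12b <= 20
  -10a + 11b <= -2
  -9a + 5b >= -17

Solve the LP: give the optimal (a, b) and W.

Vertices and W = 9a + 7b:
  (1, 0) → W = 9
  (1/5, 0) → W = 9/5
  (69/37, 56/37) → W = 1013/37

a = 69/37, b = 56/37, maximum W = 1013/37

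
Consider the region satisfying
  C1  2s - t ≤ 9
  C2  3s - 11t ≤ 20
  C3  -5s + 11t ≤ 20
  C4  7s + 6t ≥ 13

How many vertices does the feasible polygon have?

Intersecting each pair of boundary lines and keeping only the points that satisfy every inequality leaves:
  (79/19, -13/19)
  (7, 5)
  (263/95, -101/95)
  (23/107, 205/107)

4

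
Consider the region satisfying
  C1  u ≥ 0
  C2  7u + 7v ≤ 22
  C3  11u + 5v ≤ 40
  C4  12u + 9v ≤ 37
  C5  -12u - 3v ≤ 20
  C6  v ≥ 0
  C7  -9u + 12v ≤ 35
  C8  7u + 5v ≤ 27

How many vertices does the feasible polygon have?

5

Intersecting each pair of boundary lines and keeping only the points that satisfy every inequality leaves:
  (0, 0)
  (0, 35/12)
  (61/21, 5/21)
  (19/147, 443/147)
  (37/12, 0)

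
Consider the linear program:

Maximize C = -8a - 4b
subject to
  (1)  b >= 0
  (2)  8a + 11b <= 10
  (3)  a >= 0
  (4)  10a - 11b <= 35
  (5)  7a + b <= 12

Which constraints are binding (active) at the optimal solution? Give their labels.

Feasible corners and C = -8a - 4b:
  (5/4, 0) → C = -10
  (0, 0) → C = 0
  (0, 10/11) → C = -40/11

The maximum is at (0, 0). Substituting into each constraint, equality holds for (1) and (3); the remaining constraints have slack.

(1) and (3)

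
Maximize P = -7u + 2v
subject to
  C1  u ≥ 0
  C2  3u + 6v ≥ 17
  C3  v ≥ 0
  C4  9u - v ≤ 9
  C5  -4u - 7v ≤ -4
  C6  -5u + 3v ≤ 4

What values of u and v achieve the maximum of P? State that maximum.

u = 9/13, v = 97/39, maximum P = 5/39

Extreme points and P = -7u + 2v:
  (71/57, 42/19) → P = -245/57
  (9/13, 97/39) → P = 5/39
  (31/22, 81/22) → P = -5/2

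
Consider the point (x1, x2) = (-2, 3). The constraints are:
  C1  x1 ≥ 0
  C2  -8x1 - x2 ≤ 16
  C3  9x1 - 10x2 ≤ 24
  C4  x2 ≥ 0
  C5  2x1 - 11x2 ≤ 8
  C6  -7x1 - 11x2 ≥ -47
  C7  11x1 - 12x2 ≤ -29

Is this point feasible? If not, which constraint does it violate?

Constraint C1: x1 = -2, which is not ≥ 0. All other constraints are satisfied.

not feasible — violates C1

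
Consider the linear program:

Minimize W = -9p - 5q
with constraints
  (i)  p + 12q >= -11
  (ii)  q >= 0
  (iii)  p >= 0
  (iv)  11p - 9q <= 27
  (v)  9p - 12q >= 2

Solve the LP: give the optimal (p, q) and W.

Feasible corners and W = -9p - 5q:
  (27/11, 0) → W = -243/11
  (2/9, 0) → W = -2
  (6, 13/3) → W = -227/3

p = 6, q = 13/3, minimum W = -227/3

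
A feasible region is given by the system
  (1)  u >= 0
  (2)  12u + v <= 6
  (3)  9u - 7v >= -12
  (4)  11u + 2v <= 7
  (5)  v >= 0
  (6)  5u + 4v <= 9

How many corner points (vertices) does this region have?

Of the 15 pairwise boundary intersections, those satisfying every inequality are:
  (0, 12/7)
  (0, 0)
  (5/13, 18/13)
  (1/2, 0)
  (15/71, 141/71)
  (5/17, 32/17)

6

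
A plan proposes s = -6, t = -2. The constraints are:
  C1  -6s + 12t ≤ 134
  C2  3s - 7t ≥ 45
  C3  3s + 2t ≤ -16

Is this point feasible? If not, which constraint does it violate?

not feasible — violates C2

Constraint C2: 3s - 7t = -4, which is not ≥ 45. All other constraints are satisfied.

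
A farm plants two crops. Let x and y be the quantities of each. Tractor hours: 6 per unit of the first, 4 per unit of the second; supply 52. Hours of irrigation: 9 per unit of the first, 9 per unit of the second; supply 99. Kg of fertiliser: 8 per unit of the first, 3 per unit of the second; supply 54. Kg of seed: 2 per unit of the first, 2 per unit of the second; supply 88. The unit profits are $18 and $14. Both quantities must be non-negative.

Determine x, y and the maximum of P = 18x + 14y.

x = 4, y = 7, maximum P = 170

Vertices and P = 18x + 14y:
  (0, 0) → P = 0
  (0, 11) → P = 154
  (27/4, 0) → P = 243/2
  (4, 7) → P = 170
  (30/7, 46/7) → P = 1184/7

The binding constraints are 6x + 4y = 52 and 9x + 9y = 99.
Solving simultaneously gives x = 4, y = 7.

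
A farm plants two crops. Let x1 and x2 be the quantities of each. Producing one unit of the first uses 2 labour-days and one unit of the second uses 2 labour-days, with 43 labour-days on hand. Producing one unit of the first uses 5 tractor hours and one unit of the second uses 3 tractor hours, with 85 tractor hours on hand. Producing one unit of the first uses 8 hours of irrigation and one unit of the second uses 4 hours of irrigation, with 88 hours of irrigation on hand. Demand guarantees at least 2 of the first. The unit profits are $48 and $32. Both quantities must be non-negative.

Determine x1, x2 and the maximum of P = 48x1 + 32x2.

Feasible corners and P = 48x1 + 32x2:
  (11, 0) → P = 528
  (2, 0) → P = 96
  (2, 18) → P = 672

The optimum lies where 8x1 + 4x2 = 88 and x1 = 2.
Solving simultaneously gives x1 = 2, x2 = 18.

x1 = 2, x2 = 18, maximum P = 672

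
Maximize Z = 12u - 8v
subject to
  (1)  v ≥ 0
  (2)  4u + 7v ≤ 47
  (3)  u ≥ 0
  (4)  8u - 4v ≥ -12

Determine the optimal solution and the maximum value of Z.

u = 47/4, v = 0, maximum Z = 141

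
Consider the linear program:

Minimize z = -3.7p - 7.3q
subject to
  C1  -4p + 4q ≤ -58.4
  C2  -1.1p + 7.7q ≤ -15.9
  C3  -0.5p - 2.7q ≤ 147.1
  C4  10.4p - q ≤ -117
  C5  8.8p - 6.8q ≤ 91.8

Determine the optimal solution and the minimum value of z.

p = -14, q = -28.6, minimum z = 260.58

Corner points and z = -3.7p - 7.3q:
  (-673/20, -193/4) → z = 47673/100
  (-14, -143/5) → z = 13029/50
  (-37621/1358, -67019/1358) → z = 1571091/3395
  (-2465/172, -1378/43) → z = 493581/1720

At the optimal vertex, -4p + 4q = -58.4 and 10.4p - q = -117.
Solving simultaneously gives p = -14, q = -143/5.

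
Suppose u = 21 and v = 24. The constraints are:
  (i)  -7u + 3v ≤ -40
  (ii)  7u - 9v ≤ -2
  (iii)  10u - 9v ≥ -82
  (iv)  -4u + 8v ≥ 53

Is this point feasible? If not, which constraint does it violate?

(i): -75 ≤ -40 ✓
(ii): -69 ≤ -2 ✓
(iii): -6 ≥ -82 ✓
(iv): 108 ≥ 53 ✓

feasible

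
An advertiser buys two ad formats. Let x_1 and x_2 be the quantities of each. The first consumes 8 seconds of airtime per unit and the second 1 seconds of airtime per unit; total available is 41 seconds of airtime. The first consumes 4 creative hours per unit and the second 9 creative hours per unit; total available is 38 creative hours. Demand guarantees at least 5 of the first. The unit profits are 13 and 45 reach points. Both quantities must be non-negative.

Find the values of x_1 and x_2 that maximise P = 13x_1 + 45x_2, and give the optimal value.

Corner points and P = 13x_1 + 45x_2:
  (41/8, 0) → P = 533/8
  (5, 0) → P = 65
  (5, 1) → P = 110

x_1 = 5, x_2 = 1, maximum P = 110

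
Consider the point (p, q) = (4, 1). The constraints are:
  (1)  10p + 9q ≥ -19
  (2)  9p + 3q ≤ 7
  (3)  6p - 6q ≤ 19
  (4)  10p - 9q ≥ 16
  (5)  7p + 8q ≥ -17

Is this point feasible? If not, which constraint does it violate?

not feasible — violates (2)

Constraint (2): 9p + 3q = 39, which is not ≤ 7. All other constraints are satisfied.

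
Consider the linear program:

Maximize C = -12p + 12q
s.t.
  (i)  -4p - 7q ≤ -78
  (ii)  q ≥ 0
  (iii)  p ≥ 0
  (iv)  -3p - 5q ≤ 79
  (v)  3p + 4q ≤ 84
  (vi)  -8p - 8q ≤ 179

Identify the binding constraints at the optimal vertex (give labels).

(iii) and (v)

Extreme points and C = -12p + 12q:
  (39/2, 0) → C = -234
  (0, 78/7) → C = 936/7
  (28, 0) → C = -336
  (0, 21) → C = 252

The maximum is at (0, 21). Substituting into each constraint, equality holds for (iii) and (v); the remaining constraints have slack.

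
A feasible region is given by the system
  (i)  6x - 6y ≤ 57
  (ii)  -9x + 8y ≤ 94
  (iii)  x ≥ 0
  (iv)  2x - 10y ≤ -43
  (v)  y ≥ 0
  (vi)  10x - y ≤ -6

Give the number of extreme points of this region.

Of the 15 pairwise boundary intersections, those satisfying every inequality are:
  (0, 47/4)
  (46/71, 886/71)
  (0, 6)

3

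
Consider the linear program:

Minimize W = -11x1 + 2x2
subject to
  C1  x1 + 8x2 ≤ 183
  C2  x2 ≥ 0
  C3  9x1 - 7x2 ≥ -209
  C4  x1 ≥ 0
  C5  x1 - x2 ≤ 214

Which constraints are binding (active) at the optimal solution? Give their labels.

Corner points and W = -11x1 + 2x2:
  (183, 0) → W = -2013
  (0, 183/8) → W = 183/4
  (0, 0) → W = 0

The minimum is at (183, 0). Substituting into each constraint, equality holds for C1 and C2; the remaining constraints have slack.

C1 and C2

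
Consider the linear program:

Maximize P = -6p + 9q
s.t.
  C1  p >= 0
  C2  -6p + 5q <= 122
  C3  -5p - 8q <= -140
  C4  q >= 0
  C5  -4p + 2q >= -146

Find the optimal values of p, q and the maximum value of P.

p = 487/4, q = 341/2, maximum P = 804

Extreme points and P = -6p + 9q:
  (0, 122/5) → P = 1098/5
  (0, 35/2) → P = 315/2
  (487/4, 341/2) → P = 804
  (28, 0) → P = -168
  (73/2, 0) → P = -219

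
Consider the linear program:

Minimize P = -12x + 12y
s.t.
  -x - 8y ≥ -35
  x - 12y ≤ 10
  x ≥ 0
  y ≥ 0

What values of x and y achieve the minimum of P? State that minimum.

Vertices and P = -12x + 12y:
  (25, 5/4) → P = -285
  (0, 35/8) → P = 105/2
  (10, 0) → P = -120
  (0, 0) → P = 0

The binding constraints are -x - 8y = -35 and x - 12y = 10.
Solving simultaneously gives x = 25, y = 5/4.

x = 25, y = 5/4, minimum P = -285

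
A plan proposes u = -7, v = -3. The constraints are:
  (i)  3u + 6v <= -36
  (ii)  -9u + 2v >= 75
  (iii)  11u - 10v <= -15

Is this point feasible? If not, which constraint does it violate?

not feasible — violates (ii)

Constraint (ii): -9u + 2v = 57, which is not ≥ 75. All other constraints are satisfied.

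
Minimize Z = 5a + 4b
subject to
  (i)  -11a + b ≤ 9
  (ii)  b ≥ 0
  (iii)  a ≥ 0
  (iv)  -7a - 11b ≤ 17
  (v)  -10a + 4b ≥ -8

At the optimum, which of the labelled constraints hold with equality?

(ii) and (iii)

Corner points and Z = 5a + 4b:
  (0, 9) → Z = 36
  (0, 0) → Z = 0
  (4/5, 0) → Z = 4
The feasible region is unbounded (it extends along (2, 5), (1, 11)), but Z strictly increases along every unbounded feasible direction, so there is no improving ray and the minimum is attained at a vertex.

The minimum is at (0, 0). Substituting into each constraint, equality holds for (ii) and (iii); the remaining constraints have slack.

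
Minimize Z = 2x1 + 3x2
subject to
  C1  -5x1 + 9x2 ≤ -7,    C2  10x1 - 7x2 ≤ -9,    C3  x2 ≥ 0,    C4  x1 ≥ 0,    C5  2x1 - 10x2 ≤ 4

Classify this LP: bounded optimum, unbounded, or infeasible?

infeasible

The boundaries -5x1 + 9x2 = -7 and x2 = 0 meet at (7/5, 0), but that point violates 10x1 - 7x2 ≤ -9. Every candidate vertex is excluded by some other constraint, so the feasible region is empty.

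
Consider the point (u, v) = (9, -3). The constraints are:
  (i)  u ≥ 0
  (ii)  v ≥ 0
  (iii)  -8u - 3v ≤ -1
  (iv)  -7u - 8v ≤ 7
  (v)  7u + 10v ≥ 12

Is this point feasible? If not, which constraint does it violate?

Constraint (ii): v = -3, which is not ≥ 0. All other constraints are satisfied.

not feasible — violates (ii)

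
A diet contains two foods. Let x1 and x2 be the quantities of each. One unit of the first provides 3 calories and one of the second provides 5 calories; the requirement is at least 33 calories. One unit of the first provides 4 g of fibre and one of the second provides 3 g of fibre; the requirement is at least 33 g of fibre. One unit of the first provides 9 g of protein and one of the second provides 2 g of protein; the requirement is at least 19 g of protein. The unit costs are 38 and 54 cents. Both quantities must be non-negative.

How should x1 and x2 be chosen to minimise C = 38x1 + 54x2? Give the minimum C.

x1 = 6, x2 = 3, minimum C = 390

Vertices and C = 38x1 + 54x2:
  (0, 11) → C = 594
  (11, 0) → C = 418
  (6, 3) → C = 390
The feasible region is unbounded (it extends along (0, 1), (1, 0)), but C strictly increases along every unbounded feasible direction, so there is no improving ray and the minimum is attained at a vertex.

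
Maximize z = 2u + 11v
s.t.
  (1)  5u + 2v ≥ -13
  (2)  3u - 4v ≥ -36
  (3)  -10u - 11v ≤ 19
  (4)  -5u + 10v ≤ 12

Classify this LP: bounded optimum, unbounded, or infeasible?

From the feasible point (-322/155, 5/31), moving in the direction (10, 5) keeps every constraint satisfied while z increases without bound.

unbounded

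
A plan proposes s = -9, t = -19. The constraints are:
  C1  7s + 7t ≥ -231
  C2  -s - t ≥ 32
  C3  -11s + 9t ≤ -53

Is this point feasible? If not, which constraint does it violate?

not feasible — violates C2

Constraint C2: -s - t = 28, which is not ≥ 32. All other constraints are satisfied.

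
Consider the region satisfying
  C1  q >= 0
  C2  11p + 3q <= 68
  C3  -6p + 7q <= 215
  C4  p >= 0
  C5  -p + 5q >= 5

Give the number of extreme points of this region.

The feasible vertices (each the meet of two boundaries and inside every other half-plane) are:
  (0, 68/3)
  (325/58, 123/58)
  (0, 1)

3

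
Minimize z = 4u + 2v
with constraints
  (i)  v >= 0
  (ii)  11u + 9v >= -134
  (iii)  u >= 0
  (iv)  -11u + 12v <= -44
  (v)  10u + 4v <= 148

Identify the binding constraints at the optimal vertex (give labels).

(i) and (iv)

Corner points and z = 4u + 2v:
  (4, 0) → z = 16
  (74/5, 0) → z = 296/5
  (488/41, 297/41) → z = 2546/41

The minimum is at (4, 0). Substituting into each constraint, equality holds for (i) and (iv); the remaining constraints have slack.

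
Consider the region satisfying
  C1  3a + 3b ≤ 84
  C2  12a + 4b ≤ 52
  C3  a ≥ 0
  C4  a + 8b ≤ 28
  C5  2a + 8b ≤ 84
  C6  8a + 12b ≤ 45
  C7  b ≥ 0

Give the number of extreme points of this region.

Of the 21 pairwise boundary intersections, those satisfying every inequality are:
  (111/28, 31/28)
  (13/3, 0)
  (0, 7/2)
  (0, 0)
  (6/13, 179/52)

5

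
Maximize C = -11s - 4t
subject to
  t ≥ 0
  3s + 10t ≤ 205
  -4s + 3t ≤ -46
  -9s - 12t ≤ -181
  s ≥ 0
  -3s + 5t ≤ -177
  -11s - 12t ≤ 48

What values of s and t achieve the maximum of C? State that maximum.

s = 59, t = 0, maximum C = -649

Feasible corners and C = -11s - 4t:
  (205/3, 0) → C = -2255/3
  (59, 0) → C = -649
  (559/9, 28/15) → C = -31081/45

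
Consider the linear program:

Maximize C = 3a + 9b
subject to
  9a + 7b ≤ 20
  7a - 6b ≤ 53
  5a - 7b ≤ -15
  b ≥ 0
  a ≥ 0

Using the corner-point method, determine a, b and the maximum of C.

a = 0, b = 20/7, maximum C = 180/7

Extreme points and C = 3a + 9b:
  (5/14, 235/98) → C = 1110/49
  (0, 20/7) → C = 180/7
  (0, 15/7) → C = 135/7

At the optimal vertex, 9a + 7b = 20 and a = 0.
Solving simultaneously gives a = 0, b = 20/7.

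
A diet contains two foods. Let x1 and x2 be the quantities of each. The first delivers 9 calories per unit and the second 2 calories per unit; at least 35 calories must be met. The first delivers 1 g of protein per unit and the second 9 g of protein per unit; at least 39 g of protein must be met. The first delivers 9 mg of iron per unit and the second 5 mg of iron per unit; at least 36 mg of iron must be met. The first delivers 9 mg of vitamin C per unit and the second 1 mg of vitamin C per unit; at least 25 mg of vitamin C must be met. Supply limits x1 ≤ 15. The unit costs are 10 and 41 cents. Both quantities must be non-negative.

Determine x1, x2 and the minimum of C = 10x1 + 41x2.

Corner points and C = 10x1 + 41x2:
  (0, 25) → C = 1025
  (3, 4) → C = 194
  (5/3, 10) → C = 1280/3
  (15, 8/3) → C = 778/3
The feasible region is unbounded (it extends along (0, 1)), but C strictly increases along every unbounded feasible direction, so there is no improving ray and the minimum is attained at a vertex.

At the optimal vertex, 9x1 + 2x2 = 35 and x1 + 9x2 = 39.
Solving simultaneously gives x1 = 3, x2 = 4.

x1 = 3, x2 = 4, minimum C = 194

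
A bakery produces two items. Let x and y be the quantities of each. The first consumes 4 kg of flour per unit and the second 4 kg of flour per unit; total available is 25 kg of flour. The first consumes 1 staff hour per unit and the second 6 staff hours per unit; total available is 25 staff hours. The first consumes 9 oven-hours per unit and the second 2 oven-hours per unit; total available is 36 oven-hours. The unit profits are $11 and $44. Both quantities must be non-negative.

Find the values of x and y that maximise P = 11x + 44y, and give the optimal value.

x = 5/2, y = 15/4, maximum P = 385/2

Vertices and P = 11x + 44y:
  (0, 0) → P = 0
  (0, 25/6) → P = 550/3
  (4, 0) → P = 44
  (5/2, 15/4) → P = 385/2
  (47/14, 81/28) → P = 2299/14

The binding constraints are 4x + 4y = 25 and x + 6y = 25.
Solving simultaneously gives x = 5/2, y = 15/4.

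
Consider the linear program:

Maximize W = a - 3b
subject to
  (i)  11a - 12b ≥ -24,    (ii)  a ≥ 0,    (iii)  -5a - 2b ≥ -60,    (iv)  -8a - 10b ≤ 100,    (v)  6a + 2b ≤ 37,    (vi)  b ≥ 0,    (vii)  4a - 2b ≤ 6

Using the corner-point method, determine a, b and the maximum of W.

a = 3/2, b = 0, maximum W = 3/2

The optimum lies where b = 0 and 4a - 2b = 6.
Solving simultaneously gives a = 3/2, b = 0.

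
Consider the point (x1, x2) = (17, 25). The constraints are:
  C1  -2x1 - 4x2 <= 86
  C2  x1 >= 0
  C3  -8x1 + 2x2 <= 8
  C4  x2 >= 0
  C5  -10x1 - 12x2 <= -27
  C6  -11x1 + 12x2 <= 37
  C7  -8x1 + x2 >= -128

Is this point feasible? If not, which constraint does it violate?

not feasible — violates C6

Constraint C6: -11x1 + 12x2 = 113, which is not ≤ 37. All other constraints are satisfied.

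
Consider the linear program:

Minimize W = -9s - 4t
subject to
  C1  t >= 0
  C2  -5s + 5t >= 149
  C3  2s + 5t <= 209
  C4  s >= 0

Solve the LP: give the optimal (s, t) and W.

The binding constraints are -5s + 5t = 149 and 2s + 5t = 209.
Solving simultaneously gives s = 60/7, t = 1343/35.

s = 60/7, t = 1343/35, minimum W = -8072/35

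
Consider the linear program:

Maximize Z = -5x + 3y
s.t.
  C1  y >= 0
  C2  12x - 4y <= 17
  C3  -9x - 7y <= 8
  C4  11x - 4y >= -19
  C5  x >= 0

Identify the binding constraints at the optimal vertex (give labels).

Extreme points and Z = -5x + 3y:
  (17/12, 0) → Z = -85/12
  (0, 0) → Z = 0
  (36, 415/4) → Z = 525/4
  (0, 19/4) → Z = 57/4

The maximum is at (36, 415/4). Substituting into each constraint, equality holds for C2 and C4; the remaining constraints have slack.

C2 and C4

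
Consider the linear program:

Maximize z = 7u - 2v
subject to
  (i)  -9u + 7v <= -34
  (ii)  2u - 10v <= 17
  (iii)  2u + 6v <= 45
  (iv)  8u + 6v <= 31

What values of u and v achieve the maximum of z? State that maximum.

u = 103/23, v = -37/46, maximum z = 758/23

Feasible corners and z = 7u - 2v:
  (221/76, -85/76) → z = 1717/76
  (421/110, 7/110) → z = 2933/110
  (103/23, -37/46) → z = 758/23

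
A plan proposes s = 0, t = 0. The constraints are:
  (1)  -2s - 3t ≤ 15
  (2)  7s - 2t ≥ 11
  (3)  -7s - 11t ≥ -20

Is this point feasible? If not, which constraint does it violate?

not feasible — violates (2)

Constraint (2): 7s - 2t = 0, which is not ≥ 11. All other constraints are satisfied.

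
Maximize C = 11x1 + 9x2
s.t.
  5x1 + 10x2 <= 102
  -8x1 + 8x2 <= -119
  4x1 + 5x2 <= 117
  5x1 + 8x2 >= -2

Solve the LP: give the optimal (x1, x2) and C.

Corner points and C = 11x1 + 9x2:
  (1003/60, 221/120) → C = 4811/24
  (44, -59/5) → C = 1889/5
  (9, -47/8) → C = 369/8
  (946/7, -593/7) → C = 5069/7

The optimum lies where 4x1 + 5x2 = 117 and 5x1 + 8x2 = -2.
Solving simultaneously gives x1 = 946/7, x2 = -593/7.

x1 = 946/7, x2 = -593/7, maximum C = 5069/7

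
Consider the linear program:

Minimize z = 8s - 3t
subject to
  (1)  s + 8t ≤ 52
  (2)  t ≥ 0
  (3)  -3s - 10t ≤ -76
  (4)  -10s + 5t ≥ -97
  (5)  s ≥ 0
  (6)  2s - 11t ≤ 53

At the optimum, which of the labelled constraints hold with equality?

Vertices and z = 8s - 3t:
  (44/7, 40/7) → z = 232/7
  (1036/85, 423/85) → z = 7019/85
  (270/23, 469/115) → z = 9393/115

The minimum is at (44/7, 40/7). Substituting into each constraint, equality holds for (1) and (3); the remaining constraints have slack.

(1) and (3)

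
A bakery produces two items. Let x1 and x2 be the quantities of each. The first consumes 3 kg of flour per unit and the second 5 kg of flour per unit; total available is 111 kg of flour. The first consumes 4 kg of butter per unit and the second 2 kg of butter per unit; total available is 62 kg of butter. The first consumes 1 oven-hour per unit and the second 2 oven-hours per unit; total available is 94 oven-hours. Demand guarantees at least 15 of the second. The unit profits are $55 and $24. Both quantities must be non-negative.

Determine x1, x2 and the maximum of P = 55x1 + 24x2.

Vertices and P = 55x1 + 24x2:
  (0, 111/5) → P = 2664/5
  (0, 15) → P = 360
  (44/7, 129/7) → P = 788
  (8, 15) → P = 800

x1 = 8, x2 = 15, maximum P = 800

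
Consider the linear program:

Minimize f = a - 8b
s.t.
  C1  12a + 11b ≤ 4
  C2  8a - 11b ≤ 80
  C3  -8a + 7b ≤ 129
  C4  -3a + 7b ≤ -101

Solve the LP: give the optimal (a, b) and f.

a = -551/23, b = -568/23, minimum f = 3993/23

Corner points and f = a - 8b:
  (-1979/32, -209/4) → f = 11397/32
  (-551/23, -568/23) → f = 3993/23
  (-46, -239/7) → f = 1590/7

The optimum lies where 8a - 11b = 80 and -3a + 7b = -101.
Solving simultaneously gives a = -551/23, b = -568/23.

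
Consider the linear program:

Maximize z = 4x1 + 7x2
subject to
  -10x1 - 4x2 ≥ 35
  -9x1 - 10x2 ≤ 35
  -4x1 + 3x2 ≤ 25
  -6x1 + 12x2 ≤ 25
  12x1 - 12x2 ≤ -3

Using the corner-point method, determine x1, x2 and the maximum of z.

x1 = -65/18, x2 = 5/18, maximum z = -25/2

Extreme points and z = 4x1 + 7x2:
  (-105/32, -35/64) → z = -1085/64
  (-65/18, 5/18) → z = -25/2
  (-335/84, 5/56) → z = -2575/168

The binding constraints are -10x1 - 4x2 = 35 and -6x1 + 12x2 = 25.
Solving simultaneously gives x1 = -65/18, x2 = 5/18.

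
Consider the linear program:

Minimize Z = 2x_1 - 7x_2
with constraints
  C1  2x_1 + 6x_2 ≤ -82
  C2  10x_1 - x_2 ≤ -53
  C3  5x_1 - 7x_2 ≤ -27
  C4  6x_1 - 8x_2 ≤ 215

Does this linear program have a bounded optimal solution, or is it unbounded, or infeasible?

From the feasible point (-184/11, -89/11), moving in the direction (-6, 2) keeps every constraint satisfied while Z decreases without bound.

unbounded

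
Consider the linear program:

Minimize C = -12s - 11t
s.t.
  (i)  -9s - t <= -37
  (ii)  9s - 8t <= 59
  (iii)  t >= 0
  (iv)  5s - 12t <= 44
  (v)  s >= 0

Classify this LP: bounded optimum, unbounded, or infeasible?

unbounded

From the feasible point (37/9, 0), moving in the direction (0, 1) keeps every constraint satisfied while C decreases without bound.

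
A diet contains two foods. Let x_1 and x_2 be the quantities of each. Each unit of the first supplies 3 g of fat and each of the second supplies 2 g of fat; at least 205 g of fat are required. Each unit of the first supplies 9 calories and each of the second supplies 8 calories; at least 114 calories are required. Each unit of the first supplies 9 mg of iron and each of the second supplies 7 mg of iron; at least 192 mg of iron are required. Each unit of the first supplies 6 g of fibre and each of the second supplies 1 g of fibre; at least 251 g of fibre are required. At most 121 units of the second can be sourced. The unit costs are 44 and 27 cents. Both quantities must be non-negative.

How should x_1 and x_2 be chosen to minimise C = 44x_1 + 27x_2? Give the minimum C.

The feasible region is unbounded (it extends along (1, 0)), but C strictly increases along every unbounded feasible direction, so there is no improving ray and the minimum is attained at a vertex.

x_1 = 33, x_2 = 53, minimum C = 2883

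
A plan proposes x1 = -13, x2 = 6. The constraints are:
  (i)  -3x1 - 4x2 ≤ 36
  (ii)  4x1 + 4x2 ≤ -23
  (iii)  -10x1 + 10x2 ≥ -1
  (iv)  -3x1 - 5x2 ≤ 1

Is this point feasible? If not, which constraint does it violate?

Constraint (iv): -3x1 - 5x2 = 9, which is not ≤ 1. All other constraints are satisfied.

not feasible — violates (iv)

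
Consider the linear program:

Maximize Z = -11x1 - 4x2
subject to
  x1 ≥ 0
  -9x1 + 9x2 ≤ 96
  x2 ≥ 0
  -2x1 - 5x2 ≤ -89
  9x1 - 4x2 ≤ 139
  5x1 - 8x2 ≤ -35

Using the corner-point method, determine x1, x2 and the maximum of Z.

Extreme points and Z = -11x1 - 4x2:
  (107/21, 331/21) → Z = -2501/21
  (109/3, 47) → Z = -1763/3
  (537/41, 515/41) → Z = -7967/41
  (313/13, 505/26) → Z = -4453/13

x1 = 107/21, x2 = 331/21, maximum Z = -2501/21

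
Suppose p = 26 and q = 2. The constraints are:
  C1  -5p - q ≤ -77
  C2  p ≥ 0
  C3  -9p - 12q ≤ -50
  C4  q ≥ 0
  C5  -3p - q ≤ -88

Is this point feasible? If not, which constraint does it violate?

not feasible — violates C5

Constraint C5: -3p - q = -80, which is not ≤ -88. All other constraints are satisfied.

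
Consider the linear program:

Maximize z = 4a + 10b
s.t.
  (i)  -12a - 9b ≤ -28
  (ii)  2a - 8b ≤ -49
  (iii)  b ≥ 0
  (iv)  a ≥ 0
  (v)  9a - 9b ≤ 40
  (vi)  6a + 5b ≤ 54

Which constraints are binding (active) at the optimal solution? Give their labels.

(iv) and (vi)

Corner points and z = 4a + 10b:
  (0, 49/8) → z = 245/4
  (187/58, 201/29) → z = 2384/29
  (0, 54/5) → z = 108

The maximum is at (0, 54/5). Substituting into each constraint, equality holds for (iv) and (vi); the remaining constraints have slack.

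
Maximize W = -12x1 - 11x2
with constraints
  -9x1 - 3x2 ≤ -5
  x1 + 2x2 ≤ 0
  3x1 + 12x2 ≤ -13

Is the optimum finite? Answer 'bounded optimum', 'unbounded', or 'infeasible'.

unbounded

From the feasible point (1, -4/3), moving in the direction (3, -9) keeps every constraint satisfied while W increases without bound.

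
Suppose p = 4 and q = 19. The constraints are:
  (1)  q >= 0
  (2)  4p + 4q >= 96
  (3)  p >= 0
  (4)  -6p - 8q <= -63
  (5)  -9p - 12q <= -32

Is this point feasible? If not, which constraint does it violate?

Constraint (2): 4p + 4q = 92, which is not ≥ 96. All other constraints are satisfied.

not feasible — violates (2)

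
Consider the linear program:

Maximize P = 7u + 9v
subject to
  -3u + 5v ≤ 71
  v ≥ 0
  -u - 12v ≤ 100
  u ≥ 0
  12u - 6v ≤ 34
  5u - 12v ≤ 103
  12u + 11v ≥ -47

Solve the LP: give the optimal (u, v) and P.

u = 298/21, v = 159/7, maximum P = 6379/21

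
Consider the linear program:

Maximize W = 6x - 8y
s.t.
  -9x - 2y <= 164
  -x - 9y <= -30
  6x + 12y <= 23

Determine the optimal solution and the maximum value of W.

x = -51/14, y = 157/42, maximum W = -1087/21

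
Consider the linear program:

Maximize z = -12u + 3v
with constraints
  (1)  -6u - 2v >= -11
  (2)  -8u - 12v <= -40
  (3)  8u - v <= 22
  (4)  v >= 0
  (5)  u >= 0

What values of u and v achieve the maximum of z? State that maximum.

u = 0, v = 11/2, maximum z = 33/2

Extreme points and z = -12u + 3v:
  (13/14, 19/7) → z = -3
  (0, 11/2) → z = 33/2
  (0, 10/3) → z = 10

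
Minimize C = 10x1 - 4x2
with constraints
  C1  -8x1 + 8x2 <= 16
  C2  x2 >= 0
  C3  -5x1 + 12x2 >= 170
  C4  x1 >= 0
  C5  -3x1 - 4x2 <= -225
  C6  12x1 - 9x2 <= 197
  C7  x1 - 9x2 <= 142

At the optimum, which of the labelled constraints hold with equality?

C1 and C5

Vertices and C = 10x1 - 4x2:
  (31, 33) → C = 178
  (215/3, 221/3) → C = 422
  (505/14, 1635/56) → C = 3415/14
  (118/3, 275/9) → C = 2440/9

The minimum is at (31, 33). Substituting into each constraint, equality holds for C1 and C5; the remaining constraints have slack.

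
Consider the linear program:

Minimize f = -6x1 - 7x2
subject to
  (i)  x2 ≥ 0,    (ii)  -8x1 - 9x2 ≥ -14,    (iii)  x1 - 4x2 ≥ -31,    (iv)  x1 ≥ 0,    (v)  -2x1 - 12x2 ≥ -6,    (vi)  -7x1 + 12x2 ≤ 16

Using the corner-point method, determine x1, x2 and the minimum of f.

x1 = 19/13, x2 = 10/39, minimum f = -412/39

Feasible corners and f = -6x1 - 7x2:
  (7/4, 0) → f = -21/2
  (0, 0) → f = 0
  (19/13, 10/39) → f = -412/39
  (0, 1/2) → f = -7/2

The optimum lies where -8x1 - 9x2 = -14 and -2x1 - 12x2 = -6.
Solving simultaneously gives x1 = 19/13, x2 = 10/39.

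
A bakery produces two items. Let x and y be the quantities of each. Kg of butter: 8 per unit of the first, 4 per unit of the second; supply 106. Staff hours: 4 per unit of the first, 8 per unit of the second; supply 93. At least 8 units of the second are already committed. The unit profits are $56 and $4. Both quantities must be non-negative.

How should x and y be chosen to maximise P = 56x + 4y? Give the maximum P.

Vertices and P = 56x + 4y:
  (0, 93/8) → P = 93/2
  (0, 8) → P = 32
  (29/4, 8) → P = 438

The optimum lies where 4x + 8y = 93 and y = 8.
Solving simultaneously gives x = 29/4, y = 8.

x = 29/4, y = 8, maximum P = 438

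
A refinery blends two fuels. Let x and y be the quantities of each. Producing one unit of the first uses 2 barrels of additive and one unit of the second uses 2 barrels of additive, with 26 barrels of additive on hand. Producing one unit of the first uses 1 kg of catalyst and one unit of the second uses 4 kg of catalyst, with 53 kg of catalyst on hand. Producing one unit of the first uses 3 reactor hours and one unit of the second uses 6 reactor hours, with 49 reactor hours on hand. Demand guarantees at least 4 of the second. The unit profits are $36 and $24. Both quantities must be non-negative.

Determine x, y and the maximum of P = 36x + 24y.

x = 25/3, y = 4, maximum P = 396

Corner points and P = 36x + 24y:
  (0, 49/6) → P = 196
  (0, 4) → P = 96
  (25/3, 4) → P = 396

The optimum lies where 3x + 6y = 49 and y = 4.
Solving simultaneously gives x = 25/3, y = 4.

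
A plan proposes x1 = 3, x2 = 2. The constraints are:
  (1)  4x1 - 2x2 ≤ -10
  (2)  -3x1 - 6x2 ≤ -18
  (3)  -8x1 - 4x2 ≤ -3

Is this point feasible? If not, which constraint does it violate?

Constraint (1): 4x1 - 2x2 = 8, which is not ≤ -10. All other constraints are satisfied.

not feasible — violates (1)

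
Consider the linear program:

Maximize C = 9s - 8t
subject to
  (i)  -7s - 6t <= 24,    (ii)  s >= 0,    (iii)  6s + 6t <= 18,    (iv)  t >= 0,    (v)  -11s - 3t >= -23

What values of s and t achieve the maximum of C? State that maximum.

Extreme points and C = 9s - 8t:
  (0, 3) → C = -24
  (0, 0) → C = 0
  (7/4, 5/4) → C = 23/4
  (23/11, 0) → C = 207/11

At the optimal vertex, t = 0 and -11s - 3t = -23.
Solving simultaneously gives s = 23/11, t = 0.

s = 23/11, t = 0, maximum C = 207/11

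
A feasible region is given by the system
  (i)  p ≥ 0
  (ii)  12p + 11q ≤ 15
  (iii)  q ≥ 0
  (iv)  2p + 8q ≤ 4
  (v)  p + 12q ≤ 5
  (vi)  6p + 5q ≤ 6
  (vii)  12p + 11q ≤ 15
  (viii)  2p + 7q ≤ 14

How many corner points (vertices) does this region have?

The feasible vertices (each the meet of two boundaries and inside every other half-plane) are:
  (0, 0)
  (0, 5/12)
  (1, 0)
  (1/2, 3/8)
  (14/19, 6/19)

5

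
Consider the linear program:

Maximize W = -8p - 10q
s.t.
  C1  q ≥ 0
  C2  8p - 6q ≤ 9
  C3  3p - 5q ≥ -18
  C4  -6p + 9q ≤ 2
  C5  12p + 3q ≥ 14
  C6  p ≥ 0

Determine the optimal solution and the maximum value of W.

p = 37/32, q = 1/24, maximum W = -29/3

Corner points and W = -8p - 10q:
  (31/12, 35/18) → W = -361/9
  (37/32, 1/24) → W = -29/3
  (20/21, 6/7) → W = -340/21

The binding constraints are 8p - 6q = 9 and 12p + 3q = 14.
Solving simultaneously gives p = 37/32, q = 1/24.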